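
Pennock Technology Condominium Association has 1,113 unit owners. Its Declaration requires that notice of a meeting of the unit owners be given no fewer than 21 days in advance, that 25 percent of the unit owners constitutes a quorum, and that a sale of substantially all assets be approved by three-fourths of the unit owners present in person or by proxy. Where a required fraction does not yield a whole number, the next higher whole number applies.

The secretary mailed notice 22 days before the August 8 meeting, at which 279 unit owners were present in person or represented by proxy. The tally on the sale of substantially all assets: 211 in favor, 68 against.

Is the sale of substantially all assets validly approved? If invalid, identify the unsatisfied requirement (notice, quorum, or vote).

Valid — all requirements satisfied.

Notice: 22 days given; 21 required. Satisfied.
Quorum: 25% of 1,113 = 278.25, rounded up to 279; 279 present. Satisfied.
Vote: requires three-fourths of those present (279); 3/4 of 279 = 209.25, rounded up to 210, so 210 needed; 211 in favor. Satisfied.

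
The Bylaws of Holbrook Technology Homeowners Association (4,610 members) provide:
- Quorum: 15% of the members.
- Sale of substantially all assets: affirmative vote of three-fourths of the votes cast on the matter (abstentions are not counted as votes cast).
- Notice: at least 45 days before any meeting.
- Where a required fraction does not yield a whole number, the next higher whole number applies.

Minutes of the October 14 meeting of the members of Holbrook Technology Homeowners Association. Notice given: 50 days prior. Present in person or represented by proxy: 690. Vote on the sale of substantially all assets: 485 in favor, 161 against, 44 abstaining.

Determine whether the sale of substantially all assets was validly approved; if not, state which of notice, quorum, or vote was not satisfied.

Notice: 50 days given; 45 required. Satisfied.
Quorum: 15% of 4,610 = 691.50, rounded up to 692; 690 present. Not satisfied.
Vote: requires three-fourths of the votes cast (690 − 44 abstaining = 646); 3/4 of 646 = 484.50, rounded up to 485, so 485 needed; 485 in favor. Satisfied.

Invalid — quorum requirement not satisfied.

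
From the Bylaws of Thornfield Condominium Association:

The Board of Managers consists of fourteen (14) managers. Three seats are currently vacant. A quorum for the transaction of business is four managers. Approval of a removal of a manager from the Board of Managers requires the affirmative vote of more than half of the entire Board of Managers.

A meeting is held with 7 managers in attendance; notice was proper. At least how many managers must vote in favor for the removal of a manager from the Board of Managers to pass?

8

The removal of a manager from the Board of Managers requires a majority of the entire Board of Managers (14).
A majority of 14 is 8.
(Only 7 can vote, so the removal of a manager from the Board of Managers cannot pass at this meeting, but the required vote is still 8.)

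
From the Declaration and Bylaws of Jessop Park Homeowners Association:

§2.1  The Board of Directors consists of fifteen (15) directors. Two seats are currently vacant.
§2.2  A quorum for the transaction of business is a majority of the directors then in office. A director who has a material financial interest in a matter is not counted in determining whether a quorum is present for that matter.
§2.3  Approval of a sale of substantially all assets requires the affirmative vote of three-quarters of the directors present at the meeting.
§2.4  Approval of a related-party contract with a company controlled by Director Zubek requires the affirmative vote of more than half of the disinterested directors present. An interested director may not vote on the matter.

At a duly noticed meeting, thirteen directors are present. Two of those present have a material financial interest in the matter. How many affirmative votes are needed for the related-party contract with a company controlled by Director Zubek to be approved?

The related-party contract with a company controlled by Director Zubek requires a majority of the disinterested directors present (13 − 2 = 11).
A majority of 11 is 6.

6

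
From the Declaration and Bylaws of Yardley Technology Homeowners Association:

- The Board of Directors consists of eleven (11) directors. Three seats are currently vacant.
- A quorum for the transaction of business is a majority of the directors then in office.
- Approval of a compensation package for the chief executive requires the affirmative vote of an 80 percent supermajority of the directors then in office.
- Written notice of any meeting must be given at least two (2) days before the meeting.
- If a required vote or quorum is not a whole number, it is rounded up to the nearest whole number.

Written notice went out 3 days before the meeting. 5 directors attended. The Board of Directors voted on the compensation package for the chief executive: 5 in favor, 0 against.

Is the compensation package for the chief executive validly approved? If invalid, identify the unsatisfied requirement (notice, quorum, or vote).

Notice: 3 days given; 2 required (3 ≥ 2). Satisfied.
Quorum: 5 present; quorum is 5. Satisfied.
Vote: the compensation package for the chief executive requires four-fifths of the directors then in office (8). 4/5 of 8 = 6.40, rounded up to 7, so 7 affirmative votes are needed; 5 voted in favor. Not satisfied.

Invalid — vote requirement not satisfied.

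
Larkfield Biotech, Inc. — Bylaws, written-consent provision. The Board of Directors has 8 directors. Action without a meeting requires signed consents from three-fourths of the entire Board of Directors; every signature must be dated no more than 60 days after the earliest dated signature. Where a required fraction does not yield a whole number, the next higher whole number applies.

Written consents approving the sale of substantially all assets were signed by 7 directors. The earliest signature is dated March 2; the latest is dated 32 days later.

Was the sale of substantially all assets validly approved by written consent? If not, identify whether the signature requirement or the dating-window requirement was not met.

Effective — both the signature and dating-window requirements are satisfied.

Signatures required: three-fourths of 8 — 3/4 of 8 = 6, so 6 needed; 7 signed. Sufficient.
Dating window: the latest signature is 32 days after the earliest; the limit is 60 days. Within the window.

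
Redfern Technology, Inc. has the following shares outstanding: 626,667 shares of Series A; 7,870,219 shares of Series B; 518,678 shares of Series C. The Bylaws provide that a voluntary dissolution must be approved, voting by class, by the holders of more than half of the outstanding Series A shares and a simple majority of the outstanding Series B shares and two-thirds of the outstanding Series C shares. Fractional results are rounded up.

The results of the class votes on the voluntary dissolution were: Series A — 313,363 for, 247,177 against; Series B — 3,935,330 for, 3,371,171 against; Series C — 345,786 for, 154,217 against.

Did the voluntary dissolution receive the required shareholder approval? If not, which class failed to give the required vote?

Series A: a majority of 626667 is 313334; 313,334 required, 313,363 in favor — approved.
Series B: a majority of 7870219 is 3935110; 3,935,110 required, 3,935,330 in favor — approved.
Series C: 2/3 of 518678 = 345785.33, rounded up to 345786; 345,786 required, 345,786 in favor — approved.

Approved — every class gave the required vote.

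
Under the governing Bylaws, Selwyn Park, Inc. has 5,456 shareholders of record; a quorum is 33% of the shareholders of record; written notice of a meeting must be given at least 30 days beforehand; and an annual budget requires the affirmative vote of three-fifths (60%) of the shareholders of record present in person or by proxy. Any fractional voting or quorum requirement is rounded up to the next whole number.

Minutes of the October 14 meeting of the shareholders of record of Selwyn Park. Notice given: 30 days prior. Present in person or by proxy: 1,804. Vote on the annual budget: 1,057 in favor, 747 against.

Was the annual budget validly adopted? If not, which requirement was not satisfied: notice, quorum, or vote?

Notice: 30 days given; 30 required. Satisfied.
Quorum: 33% of 5,456 = 1,800.48, rounded up to 1,801; 1,804 present. Satisfied.
Vote: requires three-fifths of those present (1,804); 3/5 of 1804 = 1082.40, rounded up to 1083, so 1,083 needed; 1,057 in favor. Not satisfied.

Invalid — vote requirement not satisfied.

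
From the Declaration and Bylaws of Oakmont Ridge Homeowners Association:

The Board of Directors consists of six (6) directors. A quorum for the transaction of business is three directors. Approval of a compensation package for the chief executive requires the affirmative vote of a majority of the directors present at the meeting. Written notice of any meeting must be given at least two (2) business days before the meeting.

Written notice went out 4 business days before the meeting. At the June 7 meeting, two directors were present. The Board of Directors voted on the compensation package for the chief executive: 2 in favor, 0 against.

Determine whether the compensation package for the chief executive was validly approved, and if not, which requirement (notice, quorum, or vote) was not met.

Notice: 4 business days given; 2 required (4 ≥ 2). Satisfied.
Quorum: 2 present; quorum is 3. Not satisfied.
Vote: the compensation package for the chief executive requires a majority of the directors present (2). A majority of 2 is 2, so 2 affirmative votes are needed; 2 voted in favor. Satisfied. (Moot — without a quorum no business can be validly transacted.)

Invalid — quorum requirement not satisfied.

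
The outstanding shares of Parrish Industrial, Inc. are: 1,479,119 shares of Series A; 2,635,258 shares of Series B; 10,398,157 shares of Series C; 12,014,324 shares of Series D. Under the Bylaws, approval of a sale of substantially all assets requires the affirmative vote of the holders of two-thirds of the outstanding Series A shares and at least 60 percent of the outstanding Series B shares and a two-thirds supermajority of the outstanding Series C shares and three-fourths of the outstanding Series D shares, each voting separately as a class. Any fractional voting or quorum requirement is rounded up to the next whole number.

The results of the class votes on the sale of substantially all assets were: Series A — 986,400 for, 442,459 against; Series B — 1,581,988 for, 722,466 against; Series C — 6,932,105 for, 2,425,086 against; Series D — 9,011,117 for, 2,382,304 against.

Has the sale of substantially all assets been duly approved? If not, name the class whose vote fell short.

Series A: 2/3 of 1479119 = 986079.33, rounded up to 986080; 986,080 required, 986,400 in favor — approved.
Series B: 3/5 of 2635258 = 1581154.80, rounded up to 1581155; 1,581,155 required, 1,581,988 in favor — approved.
Series C: 2/3 of 10398157 = 6932104.67, rounded up to 6932105; 6,932,105 required, 6,932,105 in favor — approved.
Series D: 3/4 of 12014324 = 9010743; 9,010,743 required, 9,011,117 in favor — approved.

Approved — every class gave the required vote.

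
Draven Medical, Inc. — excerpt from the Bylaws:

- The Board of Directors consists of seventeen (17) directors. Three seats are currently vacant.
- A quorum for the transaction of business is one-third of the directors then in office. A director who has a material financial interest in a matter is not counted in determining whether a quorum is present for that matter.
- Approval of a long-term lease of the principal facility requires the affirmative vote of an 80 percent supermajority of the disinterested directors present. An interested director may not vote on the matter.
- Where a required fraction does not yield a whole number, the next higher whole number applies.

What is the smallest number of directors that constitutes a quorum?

5

1/3 of 14 = 4.67, rounded up to 5.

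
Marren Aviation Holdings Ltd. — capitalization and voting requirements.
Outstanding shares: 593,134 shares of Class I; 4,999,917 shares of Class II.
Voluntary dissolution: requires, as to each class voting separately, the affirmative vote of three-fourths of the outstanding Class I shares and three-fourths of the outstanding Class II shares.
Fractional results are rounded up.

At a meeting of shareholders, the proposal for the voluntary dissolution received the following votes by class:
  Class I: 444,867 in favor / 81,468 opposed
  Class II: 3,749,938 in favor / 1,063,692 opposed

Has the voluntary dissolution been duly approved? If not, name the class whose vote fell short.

Class I: 3/4 of 593134 = 444850.50, rounded up to 444851; 444,851 required, 444,867 in favor — approved.
Class II: 3/4 of 4999917 = 3749937.75, rounded up to 3749938; 3,749,938 required, 3,749,938 in favor — approved.

Approved — every class gave the required vote.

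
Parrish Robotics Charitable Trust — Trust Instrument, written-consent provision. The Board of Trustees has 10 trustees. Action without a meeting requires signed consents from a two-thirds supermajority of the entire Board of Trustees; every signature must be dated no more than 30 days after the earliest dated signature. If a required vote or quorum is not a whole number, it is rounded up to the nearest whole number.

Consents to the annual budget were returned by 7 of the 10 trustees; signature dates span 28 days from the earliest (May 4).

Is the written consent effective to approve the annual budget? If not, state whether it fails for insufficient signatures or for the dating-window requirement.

Effective — both the signature and dating-window requirements are satisfied.

Signatures required: a two-thirds supermajority of 10 — 2/3 of 10 = 6.67, rounded up to 7, so 7 needed; 7 signed. Sufficient.
Dating window: the latest signature is 28 days after the earliest; the limit is 30 days. Within the window.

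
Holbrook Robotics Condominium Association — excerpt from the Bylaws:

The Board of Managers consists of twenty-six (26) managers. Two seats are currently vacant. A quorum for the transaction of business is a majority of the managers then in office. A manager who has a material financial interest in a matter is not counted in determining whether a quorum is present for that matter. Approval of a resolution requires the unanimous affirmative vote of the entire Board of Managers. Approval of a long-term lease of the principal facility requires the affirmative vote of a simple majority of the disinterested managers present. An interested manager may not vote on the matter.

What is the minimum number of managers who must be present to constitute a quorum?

A majority of 24 is 13.

13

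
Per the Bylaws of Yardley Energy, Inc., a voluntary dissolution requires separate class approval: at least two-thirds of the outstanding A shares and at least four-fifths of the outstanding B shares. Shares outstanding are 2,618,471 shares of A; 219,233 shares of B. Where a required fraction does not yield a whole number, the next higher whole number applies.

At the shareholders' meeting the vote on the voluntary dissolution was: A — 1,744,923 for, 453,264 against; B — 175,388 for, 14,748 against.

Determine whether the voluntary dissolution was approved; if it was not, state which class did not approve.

Not approved — the A shares did not give the required vote.

A: 2/3 of 2618471 = 1745647.33, rounded up to 1745648; 1,745,648 required, 1,744,923 in favor — not approved.
B: 4/5 of 219233 = 175386.40, rounded up to 175387; 175,387 required, 175,388 in favor — approved.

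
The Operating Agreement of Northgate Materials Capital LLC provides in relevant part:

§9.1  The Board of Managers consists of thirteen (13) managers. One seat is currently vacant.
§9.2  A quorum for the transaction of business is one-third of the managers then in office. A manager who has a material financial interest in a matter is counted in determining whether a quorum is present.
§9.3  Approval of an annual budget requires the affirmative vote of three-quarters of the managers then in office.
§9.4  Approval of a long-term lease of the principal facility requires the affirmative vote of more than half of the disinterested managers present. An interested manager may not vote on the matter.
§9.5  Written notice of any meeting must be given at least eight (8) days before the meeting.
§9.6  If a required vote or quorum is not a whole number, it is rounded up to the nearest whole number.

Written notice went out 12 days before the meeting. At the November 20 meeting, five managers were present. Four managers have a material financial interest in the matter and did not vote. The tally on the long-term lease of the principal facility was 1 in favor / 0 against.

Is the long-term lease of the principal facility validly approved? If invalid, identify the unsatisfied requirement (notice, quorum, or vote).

Notice: 12 days given; 8 required (12 ≥ 8). Satisfied.
Quorum: 5 present (interested managers count toward quorum); quorum is 4. Satisfied.
Vote: the long-term lease of the principal facility requires a majority of the disinterested managers present (5 − 4 = 1). A majority of 1 is 1, so 1 affirmative vote is needed; 1 voted in favor. Satisfied.

Valid — all requirements satisfied.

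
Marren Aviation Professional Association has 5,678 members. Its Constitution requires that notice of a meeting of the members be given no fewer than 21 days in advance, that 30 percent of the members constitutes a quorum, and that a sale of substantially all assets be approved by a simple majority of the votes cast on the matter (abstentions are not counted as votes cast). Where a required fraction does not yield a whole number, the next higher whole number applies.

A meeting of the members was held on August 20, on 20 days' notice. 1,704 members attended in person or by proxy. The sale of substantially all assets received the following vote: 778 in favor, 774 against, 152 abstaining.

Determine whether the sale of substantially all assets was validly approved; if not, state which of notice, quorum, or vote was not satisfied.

Invalid — notice requirement not satisfied.

Notice: 20 days given; 21 required. Not satisfied.
Quorum: 30% of 5,678 = 1,703.40, rounded up to 1,704; 1,704 present. Satisfied.
Vote: requires a majority of the votes cast (1,704 − 152 abstaining = 1,552); a majority of 1552 is 777, so 777 needed; 778 in favor. Satisfied.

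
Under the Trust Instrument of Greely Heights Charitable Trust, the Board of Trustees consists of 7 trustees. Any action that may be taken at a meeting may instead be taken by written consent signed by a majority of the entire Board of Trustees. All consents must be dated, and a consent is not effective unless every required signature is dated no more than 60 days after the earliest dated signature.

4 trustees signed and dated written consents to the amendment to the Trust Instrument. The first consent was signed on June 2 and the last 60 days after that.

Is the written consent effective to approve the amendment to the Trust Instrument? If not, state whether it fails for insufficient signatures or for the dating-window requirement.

Effective — both the signature and dating-window requirements are satisfied.

Signatures required: a majority of 7 — a majority of 7 is 4, so 4 needed; 4 signed. Sufficient.
Dating window: the latest signature is 60 days after the earliest; the limit is 60 days. Within the window.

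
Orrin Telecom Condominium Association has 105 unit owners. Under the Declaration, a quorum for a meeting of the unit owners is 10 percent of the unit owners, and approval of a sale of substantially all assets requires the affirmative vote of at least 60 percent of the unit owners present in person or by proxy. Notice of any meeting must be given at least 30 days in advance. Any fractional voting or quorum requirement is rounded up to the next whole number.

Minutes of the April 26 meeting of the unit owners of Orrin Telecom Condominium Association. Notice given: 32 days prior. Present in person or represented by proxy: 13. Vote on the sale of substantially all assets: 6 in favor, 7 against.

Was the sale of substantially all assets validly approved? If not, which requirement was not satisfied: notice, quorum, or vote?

Notice: 32 days given; 30 required. Satisfied.
Quorum: 10% of 105 = 10.50, rounded up to 11; 13 present. Satisfied.
Vote: requires three-fifths of those present (13); 3/5 of 13 = 7.80, rounded up to 8, so 8 needed; 6 in favor. Not satisfied.

Invalid — vote requirement not satisfied.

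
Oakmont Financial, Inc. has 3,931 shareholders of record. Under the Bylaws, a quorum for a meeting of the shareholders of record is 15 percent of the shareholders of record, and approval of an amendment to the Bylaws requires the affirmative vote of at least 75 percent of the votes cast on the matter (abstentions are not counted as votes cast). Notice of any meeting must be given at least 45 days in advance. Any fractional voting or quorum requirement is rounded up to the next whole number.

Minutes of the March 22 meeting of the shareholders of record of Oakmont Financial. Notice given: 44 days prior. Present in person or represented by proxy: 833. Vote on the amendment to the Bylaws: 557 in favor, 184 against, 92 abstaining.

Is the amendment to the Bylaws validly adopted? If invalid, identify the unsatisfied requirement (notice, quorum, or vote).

Invalid — notice requirement not satisfied.

Notice: 44 days given; 45 required. Not satisfied.
Quorum: 15% of 3,931 = 589.65, rounded up to 590; 833 present. Satisfied.
Vote: requires three-fourths of the votes cast (833 − 92 abstaining = 741); 3/4 of 741 = 555.75, rounded up to 556, so 556 needed; 557 in favor. Satisfied.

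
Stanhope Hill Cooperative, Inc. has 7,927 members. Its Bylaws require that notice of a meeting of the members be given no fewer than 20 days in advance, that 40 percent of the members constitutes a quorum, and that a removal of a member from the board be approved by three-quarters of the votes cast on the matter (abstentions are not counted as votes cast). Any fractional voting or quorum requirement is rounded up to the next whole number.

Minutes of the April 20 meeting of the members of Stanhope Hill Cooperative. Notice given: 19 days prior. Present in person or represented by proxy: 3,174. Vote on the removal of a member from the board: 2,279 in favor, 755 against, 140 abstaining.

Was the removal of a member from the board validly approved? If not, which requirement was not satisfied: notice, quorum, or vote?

Notice: 19 days given; 20 required. Not satisfied.
Quorum: 40% of 7,927 = 3,170.80, rounded up to 3,171; 3,174 present. Satisfied.
Vote: requires three-fourths of the votes cast (3,174 − 140 abstaining = 3,034); 3/4 of 3034 = 2275.50, rounded up to 2276, so 2,276 needed; 2,279 in favor. Satisfied.

Invalid — notice requirement not satisfied.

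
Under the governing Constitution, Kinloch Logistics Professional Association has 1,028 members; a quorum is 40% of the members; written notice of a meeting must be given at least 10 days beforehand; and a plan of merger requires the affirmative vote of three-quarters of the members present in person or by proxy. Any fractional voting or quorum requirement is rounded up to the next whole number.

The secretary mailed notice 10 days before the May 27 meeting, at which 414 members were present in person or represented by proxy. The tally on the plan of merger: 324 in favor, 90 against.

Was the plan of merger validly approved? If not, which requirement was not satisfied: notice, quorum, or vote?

Notice: 10 days given; 10 required. Satisfied.
Quorum: 40% of 1,028 = 411.20, rounded up to 412; 414 present. Satisfied.
Vote: requires three-fourths of those present (414); 3/4 of 414 = 310.50, rounded up to 311, so 311 needed; 324 in favor. Satisfied.

Valid — all requirements satisfied.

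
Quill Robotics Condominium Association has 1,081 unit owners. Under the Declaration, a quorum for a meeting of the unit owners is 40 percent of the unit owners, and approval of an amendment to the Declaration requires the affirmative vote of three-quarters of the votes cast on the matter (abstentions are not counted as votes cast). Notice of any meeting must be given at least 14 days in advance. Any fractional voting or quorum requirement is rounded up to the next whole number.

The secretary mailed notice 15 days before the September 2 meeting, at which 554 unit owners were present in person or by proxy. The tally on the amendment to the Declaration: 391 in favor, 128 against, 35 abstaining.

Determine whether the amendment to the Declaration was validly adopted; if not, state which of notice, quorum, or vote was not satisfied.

Valid — all requirements satisfied.

Notice: 15 days given; 14 required. Satisfied.
Quorum: 40% of 1,081 = 432.40, rounded up to 433; 554 present. Satisfied.
Vote: requires three-fourths of the votes cast (554 − 35 abstaining = 519); 3/4 of 519 = 389.25, rounded up to 390, so 390 needed; 391 in favor. Satisfied.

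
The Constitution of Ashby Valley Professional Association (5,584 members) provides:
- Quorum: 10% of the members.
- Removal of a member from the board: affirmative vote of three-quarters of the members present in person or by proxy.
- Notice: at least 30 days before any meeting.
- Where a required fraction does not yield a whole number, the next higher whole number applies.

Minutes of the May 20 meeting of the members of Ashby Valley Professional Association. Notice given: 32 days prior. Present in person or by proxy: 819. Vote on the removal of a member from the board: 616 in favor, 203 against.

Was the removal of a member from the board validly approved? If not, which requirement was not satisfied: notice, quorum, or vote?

Valid — all requirements satisfied.

Notice: 32 days given; 30 required. Satisfied.
Quorum: 10% of 5,584 = 558.40, rounded up to 559; 819 present. Satisfied.
Vote: requires three-fourths of those present (819); 3/4 of 819 = 614.25, rounded up to 615, so 615 needed; 616 in favor. Satisfied.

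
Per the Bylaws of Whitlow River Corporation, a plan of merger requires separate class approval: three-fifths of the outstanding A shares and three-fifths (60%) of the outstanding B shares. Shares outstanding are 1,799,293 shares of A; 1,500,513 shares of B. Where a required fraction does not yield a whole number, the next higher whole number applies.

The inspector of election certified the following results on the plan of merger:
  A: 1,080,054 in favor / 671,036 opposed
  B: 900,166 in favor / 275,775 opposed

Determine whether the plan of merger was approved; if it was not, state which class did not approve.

Not approved — the B shares did not give the required vote.

A: 3/5 of 1799293 = 1079575.80, rounded up to 1079576; 1,079,576 required, 1,080,054 in favor — approved.
B: 3/5 of 1500513 = 900307.80, rounded up to 900308; 900,308 required, 900,166 in favor — not approved.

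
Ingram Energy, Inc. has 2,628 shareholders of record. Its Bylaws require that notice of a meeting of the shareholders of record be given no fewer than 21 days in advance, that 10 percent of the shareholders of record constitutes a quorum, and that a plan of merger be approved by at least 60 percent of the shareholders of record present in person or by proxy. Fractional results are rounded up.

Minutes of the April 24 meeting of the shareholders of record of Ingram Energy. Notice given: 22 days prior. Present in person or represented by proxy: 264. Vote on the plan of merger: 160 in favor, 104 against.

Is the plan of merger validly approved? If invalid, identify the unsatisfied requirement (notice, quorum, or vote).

Notice: 22 days given; 21 required. Satisfied.
Quorum: 10% of 2,628 = 262.80, rounded up to 263; 264 present. Satisfied.
Vote: requires three-fifths of those present (264); 3/5 of 264 = 158.40, rounded up to 159, so 159 needed; 160 in favor. Satisfied.

Valid — all requirements satisfied.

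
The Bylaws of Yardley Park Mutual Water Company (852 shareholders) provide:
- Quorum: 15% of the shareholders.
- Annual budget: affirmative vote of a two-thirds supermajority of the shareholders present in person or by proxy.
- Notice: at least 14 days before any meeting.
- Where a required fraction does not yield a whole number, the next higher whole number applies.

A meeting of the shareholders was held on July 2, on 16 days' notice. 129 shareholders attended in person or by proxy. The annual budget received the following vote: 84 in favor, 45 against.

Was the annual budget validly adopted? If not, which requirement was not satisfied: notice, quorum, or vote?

Notice: 16 days given; 14 required. Satisfied.
Quorum: 15% of 852 = 127.80, rounded up to 128; 129 present. Satisfied.
Vote: requires two-thirds of those present (129); 2/3 of 129 = 86, so 86 needed; 84 in favor. Not satisfied.

Invalid — vote requirement not satisfied.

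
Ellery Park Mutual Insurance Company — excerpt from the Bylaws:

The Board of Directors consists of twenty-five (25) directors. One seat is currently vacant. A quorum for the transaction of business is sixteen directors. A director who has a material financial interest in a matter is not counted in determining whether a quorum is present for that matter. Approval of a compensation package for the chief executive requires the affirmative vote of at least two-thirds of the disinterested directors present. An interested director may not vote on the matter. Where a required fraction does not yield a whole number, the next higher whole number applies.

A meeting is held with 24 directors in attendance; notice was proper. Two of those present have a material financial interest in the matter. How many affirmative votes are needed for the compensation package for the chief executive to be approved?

The compensation package for the chief executive requires two-thirds of the disinterested directors present (24 − 2 = 22).
2/3 of 22 = 14.67, rounded up to 15.

15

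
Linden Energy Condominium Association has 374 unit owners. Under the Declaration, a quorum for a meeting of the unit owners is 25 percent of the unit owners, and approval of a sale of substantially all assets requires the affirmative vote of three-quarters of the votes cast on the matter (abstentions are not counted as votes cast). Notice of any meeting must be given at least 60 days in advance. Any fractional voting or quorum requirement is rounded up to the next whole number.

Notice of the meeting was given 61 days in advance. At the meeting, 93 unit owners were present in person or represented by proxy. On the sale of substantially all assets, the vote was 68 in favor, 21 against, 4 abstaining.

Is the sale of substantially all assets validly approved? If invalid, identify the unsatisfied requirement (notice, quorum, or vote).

Invalid — quorum requirement not satisfied.

Notice: 61 days given; 60 required. Satisfied.
Quorum: 25% of 374 = 93.50, rounded up to 94; 93 present. Not satisfied.
Vote: requires three-fourths of the votes cast (93 − 4 abstaining = 89); 3/4 of 89 = 66.75, rounded up to 67, so 67 needed; 68 in favor. Satisfied.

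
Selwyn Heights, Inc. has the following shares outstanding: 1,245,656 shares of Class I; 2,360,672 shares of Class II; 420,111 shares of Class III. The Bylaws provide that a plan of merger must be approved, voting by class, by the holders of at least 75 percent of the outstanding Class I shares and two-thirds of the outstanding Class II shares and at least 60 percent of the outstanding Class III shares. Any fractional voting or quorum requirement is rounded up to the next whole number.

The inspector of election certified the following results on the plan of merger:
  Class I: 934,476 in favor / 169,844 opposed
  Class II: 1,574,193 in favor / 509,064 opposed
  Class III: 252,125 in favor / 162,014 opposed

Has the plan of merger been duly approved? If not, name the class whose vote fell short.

Class I: 3/4 of 1245656 = 934242; 934,242 required, 934,476 in favor — approved.
Class II: 2/3 of 2360672 = 1573781.33, rounded up to 1573782; 1,573,782 required, 1,574,193 in favor — approved.
Class III: 3/5 of 420111 = 252066.60, rounded up to 252067; 252,067 required, 252,125 in favor — approved.

Approved — every class gave the required vote.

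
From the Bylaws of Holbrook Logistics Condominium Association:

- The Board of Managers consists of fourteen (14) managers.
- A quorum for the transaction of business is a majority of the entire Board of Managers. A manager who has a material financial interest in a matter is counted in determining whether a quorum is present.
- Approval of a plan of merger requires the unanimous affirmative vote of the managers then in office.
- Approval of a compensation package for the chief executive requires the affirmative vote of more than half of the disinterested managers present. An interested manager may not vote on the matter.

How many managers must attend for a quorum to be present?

A majority of 14 is 8.

8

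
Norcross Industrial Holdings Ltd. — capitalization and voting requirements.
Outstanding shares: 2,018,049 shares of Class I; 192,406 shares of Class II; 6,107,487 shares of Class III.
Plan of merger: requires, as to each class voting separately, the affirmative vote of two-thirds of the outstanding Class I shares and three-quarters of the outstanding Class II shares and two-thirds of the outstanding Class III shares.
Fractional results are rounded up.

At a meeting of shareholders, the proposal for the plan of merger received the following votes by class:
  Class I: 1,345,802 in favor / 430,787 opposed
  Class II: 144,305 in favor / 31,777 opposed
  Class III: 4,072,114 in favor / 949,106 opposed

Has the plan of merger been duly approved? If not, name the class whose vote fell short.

Class I: 2/3 of 2018049 = 1345366; 1,345,366 required, 1,345,802 in favor — approved.
Class II: 3/4 of 192406 = 144304.50, rounded up to 144305; 144,305 required, 144,305 in favor — approved.
Class III: 2/3 of 6107487 = 4071658; 4,071,658 required, 4,072,114 in favor — approved.

Approved — every class gave the required vote.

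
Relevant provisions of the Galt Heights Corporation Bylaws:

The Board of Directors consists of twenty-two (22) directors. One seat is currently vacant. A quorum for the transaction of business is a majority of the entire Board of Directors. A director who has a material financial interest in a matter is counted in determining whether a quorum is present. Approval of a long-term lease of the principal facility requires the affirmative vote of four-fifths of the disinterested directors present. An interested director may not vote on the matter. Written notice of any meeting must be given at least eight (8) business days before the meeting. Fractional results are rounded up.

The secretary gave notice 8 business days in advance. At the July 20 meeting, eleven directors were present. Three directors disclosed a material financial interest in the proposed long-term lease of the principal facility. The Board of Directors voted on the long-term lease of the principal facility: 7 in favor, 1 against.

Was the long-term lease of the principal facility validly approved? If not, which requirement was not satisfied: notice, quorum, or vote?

Invalid — quorum requirement not satisfied.

Notice: 8 business days given; 8 required (8 ≥ 8). Satisfied.
Quorum: 11 present (interested directors count toward quorum); quorum is 12. Not satisfied.
Vote: the long-term lease of the principal facility requires four-fifths of the disinterested directors present (11 − 3 = 8). 4/5 of 8 = 6.40, rounded up to 7, so 7 affirmative votes are needed; 7 voted in favor. Satisfied. (Moot — without a quorum no business can be validly transacted.)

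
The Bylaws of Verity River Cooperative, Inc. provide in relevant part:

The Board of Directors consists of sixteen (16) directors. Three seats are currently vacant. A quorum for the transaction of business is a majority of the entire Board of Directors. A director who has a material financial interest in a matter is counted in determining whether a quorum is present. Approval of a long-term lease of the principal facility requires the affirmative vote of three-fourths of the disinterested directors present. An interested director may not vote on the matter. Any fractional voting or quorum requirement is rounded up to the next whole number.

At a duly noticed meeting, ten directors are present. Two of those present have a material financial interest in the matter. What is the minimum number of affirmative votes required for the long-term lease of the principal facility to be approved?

6

The long-term lease of the principal facility requires three-fourths of the disinterested directors present (10 − 2 = 8).
3/4 of 8 = 6.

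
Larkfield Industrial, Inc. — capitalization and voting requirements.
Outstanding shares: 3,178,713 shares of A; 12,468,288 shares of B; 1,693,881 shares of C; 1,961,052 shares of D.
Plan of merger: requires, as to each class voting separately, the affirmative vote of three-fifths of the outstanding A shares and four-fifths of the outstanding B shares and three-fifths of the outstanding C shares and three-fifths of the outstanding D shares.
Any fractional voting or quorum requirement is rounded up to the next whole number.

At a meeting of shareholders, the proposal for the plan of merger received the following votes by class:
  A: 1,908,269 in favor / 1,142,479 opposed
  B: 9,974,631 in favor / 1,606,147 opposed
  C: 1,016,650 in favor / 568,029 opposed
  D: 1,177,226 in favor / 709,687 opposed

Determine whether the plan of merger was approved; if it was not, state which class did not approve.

A: 3/5 of 3178713 = 1907227.80, rounded up to 1907228; 1,907,228 required, 1,908,269 in favor — approved.
B: 4/5 of 12468288 = 9974630.40, rounded up to 9974631; 9,974,631 required, 9,974,631 in favor — approved.
C: 3/5 of 1693881 = 1016328.60, rounded up to 1016329; 1,016,329 required, 1,016,650 in favor — approved.
D: 3/5 of 1961052 = 1176631.20, rounded up to 1176632; 1,176,632 required, 1,177,226 in favor — approved.

Approved — every class gave the required vote.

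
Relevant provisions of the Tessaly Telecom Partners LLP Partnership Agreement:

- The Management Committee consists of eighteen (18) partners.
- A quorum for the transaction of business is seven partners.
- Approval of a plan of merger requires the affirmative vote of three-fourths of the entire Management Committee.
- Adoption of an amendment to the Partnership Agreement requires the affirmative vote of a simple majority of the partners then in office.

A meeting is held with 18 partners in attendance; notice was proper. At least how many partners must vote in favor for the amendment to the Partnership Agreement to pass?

10

The amendment to the Partnership Agreement requires a majority of the partners then in office (18).
A majority of 18 is 10.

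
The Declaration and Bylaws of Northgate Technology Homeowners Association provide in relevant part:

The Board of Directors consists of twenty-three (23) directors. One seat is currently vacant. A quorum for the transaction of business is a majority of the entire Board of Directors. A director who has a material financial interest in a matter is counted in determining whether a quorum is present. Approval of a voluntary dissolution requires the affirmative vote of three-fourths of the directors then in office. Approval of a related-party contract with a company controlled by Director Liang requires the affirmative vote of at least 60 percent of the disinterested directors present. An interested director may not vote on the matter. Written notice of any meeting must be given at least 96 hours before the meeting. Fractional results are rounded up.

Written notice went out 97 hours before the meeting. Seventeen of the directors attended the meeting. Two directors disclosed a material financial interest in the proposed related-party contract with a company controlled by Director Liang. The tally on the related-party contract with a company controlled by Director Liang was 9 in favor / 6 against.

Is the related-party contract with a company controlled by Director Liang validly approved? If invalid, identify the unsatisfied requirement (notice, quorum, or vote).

Valid — all requirements satisfied.

Notice: 97 hours given; 96 required (97 ≥ 96). Satisfied.
Quorum: 17 present (interested directors count toward quorum); quorum is 12. Satisfied.
Vote: the related-party contract with a company controlled by Director Liang requires three-fifths of the disinterested directors present (17 − 2 = 15). 3/5 of 15 = 9, so 9 affirmative votes are needed; 9 voted in favor. Satisfied.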